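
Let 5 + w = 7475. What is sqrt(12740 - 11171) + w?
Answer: 7470 + sqrt(1569) ≈ 7509.6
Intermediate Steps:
w = 7470 (w = -5 + 7475 = 7470)
sqrt(12740 - 11171) + w = sqrt(12740 - 11171) + 7470 = sqrt(1569) + 7470 = 7470 + sqrt(1569)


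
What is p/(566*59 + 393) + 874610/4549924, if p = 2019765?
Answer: 4609663847965/76864141094 ≈ 59.972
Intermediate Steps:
p/(566*59 + 393) + 874610/4549924 = 2019765/(566*59 + 393) + 874610/4549924 = 2019765/(33394 + 393) + 874610*(1/4549924) = 2019765/33787 + 437305/2274962 = 4609663847965/76864141094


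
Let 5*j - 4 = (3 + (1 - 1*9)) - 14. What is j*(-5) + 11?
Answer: 26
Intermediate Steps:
j = -3 (j = ⅘ + ((3 + (1 - 1*9)) - 14)/5 = ⅘ + ((3 + (1 - 9)) - 14)/5 = ⅘ + ((3 - 8) - 14)/5 = ⅘ + (-5 - 14)/5 = ⅘ + (⅕)*(-19) = ⅘ - 19/5 = -3)
j*(-5) + 11 = -3*(-5) + 11 = 15 + 11 = 26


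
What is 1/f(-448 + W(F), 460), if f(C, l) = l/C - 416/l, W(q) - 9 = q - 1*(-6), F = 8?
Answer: -1955/3884 ≈ -0.50335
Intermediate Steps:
W(q) = 15 + q (W(q) = 9 + (q - 1*(-6)) = 9 + (q + 6) = 9 + (6 + q) = 15 + q)
f(C, l) = -416/l + l/C
1/f(-448 + W(F), 460) = 1/(-416/460 + 460/(-448 + (15 + 8))) = 1/(-416*1/460 + 460/(-448 + 23)) = 1/(-104/115 + 460/(-425)) = 1/(-104/115 + 460*(-1/425)) = 1/(-104/115 - 92/85) = 1/(-3884/1955) = -1955/3884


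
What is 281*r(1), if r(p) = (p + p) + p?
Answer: 843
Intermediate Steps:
r(p) = 3*p (r(p) = 2*p + p = 3*p)
281*r(1) = 281*(3*1) = 281*3 = 843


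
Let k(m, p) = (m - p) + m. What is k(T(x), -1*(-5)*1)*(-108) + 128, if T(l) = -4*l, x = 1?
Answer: 1532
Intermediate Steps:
k(m, p) = -p + 2*m
k(T(x), -1*(-5)*1)*(-108) + 128 = (-(-1*(-5)) + 2*(-4*1))*(-108) + 128 = (-5 + 2*(-4))*(-108) + 128 = (-1*5 - 8)*(-108) + 128 = (-5 - 8)*(-108) + 128 = -13*(-108) + 128 = 1404 + 128 = 1532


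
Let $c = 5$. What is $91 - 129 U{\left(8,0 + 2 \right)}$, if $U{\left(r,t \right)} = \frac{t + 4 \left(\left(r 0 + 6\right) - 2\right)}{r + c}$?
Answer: $- \frac{1139}{13} \approx -87.615$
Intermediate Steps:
$U{\left(r,t \right)} = \frac{16 + t}{5 + r}$ ($U{\left(r,t \right)} = \frac{t + 4 \left(\left(r 0 + 6\right) - 2\right)}{r + 5} = \frac{t + 4 \left(\left(0 + 6\right) - 2\right)}{5 + r} = \frac{t + 4 \left(6 - 2\right)}{5 + r} = \frac{t + 4 \cdot 4}{5 + r} = \frac{t + 16}{5 + r} = \frac{16 + t}{5 + r}$)
$91 - 129 U{\left(8,0 + 2 \right)} = 91 - 129 \frac{16 + \left(0 + 2\right)}{5 + 8} = 91 - 129 \frac{16 + 2}{13} = 91 - 129 \cdot \frac{1}{13} \cdot 18 = 91 - \frac{2322}{13} = - \frac{1139}{13}$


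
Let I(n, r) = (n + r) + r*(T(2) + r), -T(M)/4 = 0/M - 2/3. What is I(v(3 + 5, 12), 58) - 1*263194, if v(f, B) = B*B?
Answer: -778420/3 ≈ -2.5947e+5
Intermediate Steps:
T(M) = 8/3 (T(M) = -4*(0/M - 2/3) = -4*(0 - 2*⅓) = -4*(0 - ⅔) = -4*(-⅔) = 8/3)
v(f, B) = B²
I(n, r) = n + r + r*(8/3 + r) (I(n, r) = (n + r) + r*(8/3 + r) = n + r + r*(8/3 + r))
I(v(3 + 5, 12), 58) - 1*263194 = (12² + 58² + (11/3)*58) - 1*263194 = (144 + 3364 + 638/3) - 263194 = 11162/3 - 263194 = -778420/3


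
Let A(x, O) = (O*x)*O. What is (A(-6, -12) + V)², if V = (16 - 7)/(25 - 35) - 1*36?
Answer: 81162081/100 ≈ 8.1162e+5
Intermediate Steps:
A(x, O) = x*O²
V = -369/10 (V = 9/(-10) - 36 = 9*(-⅒) - 36 = -9/10 - 36 = -369/10 ≈ -36.900)
(A(-6, -12) + V)² = (-6*(-12)² - 369/10)² = (-6*144 - 369/10)² = (-864 - 369/10)² = (-9009/10)² = 81162081/100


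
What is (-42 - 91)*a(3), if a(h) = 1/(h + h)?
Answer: -133/6 ≈ -22.167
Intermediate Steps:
a(h) = 1/(2*h)
(-42 - 91)*a(3) = (-42 - 91)*((½)/3) = -133/(2*3) = -133*⅙ = -133/6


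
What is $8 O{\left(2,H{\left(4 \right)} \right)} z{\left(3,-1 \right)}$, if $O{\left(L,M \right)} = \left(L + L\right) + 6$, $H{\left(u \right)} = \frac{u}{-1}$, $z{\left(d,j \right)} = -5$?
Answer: $-400$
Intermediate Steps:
$H{\left(u \right)} = - u$ ($H{\left(u \right)} = u \left(-1\right) = - u$)
$O{\left(L,M \right)} = 6 + 2 L$ ($O{\left(L,M \right)} = 2 L + 6 = 6 + 2 L$)
$8 O{\left(2,H{\left(4 \right)} \right)} z{\left(3,-1 \right)} = 8 \left(6 + 2 \cdot 2\right) \left(-5\right) = 8 \left(6 + 4\right) \left(-5\right) = 8 \cdot 10 \left(-5\right) = 80 \left(-5\right) = -400$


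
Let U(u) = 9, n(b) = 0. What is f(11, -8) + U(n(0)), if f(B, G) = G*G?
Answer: 73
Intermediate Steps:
f(B, G) = G²
f(11, -8) + U(n(0)) = (-8)² + 9 = 64 + 9 = 73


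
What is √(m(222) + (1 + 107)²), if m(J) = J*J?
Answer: 6*√1693 ≈ 246.88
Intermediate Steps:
m(J) = J²
√(m(222) + (1 + 107)²) = √(222² + (1 + 107)²) = √(49284 + 108²) = √(49284 + 11664) = √60948 = 6*√1693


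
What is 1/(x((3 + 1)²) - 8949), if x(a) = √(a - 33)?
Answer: -8949/80084618 - I*√17/80084618 ≈ -0.00011174 - 5.1484e-8*I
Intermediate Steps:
x(a) = √(-33 + a)
1/(x((3 + 1)²) - 8949) = 1/(√(-33 + (3 + 1)²) - 8949) = 1/(√(-33 + 4²) - 8949) = 1/(√(-33 + 16) - 8949) = 1/(√(-17) - 8949) = 1/(I*√17 - 8949) = 1/(-8949 + I*√17)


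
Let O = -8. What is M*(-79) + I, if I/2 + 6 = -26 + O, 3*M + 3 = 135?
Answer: -3556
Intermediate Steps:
M = 44 (M = -1 + (⅓)*135 = -1 + 45 = 44)
I = -80 (I = -12 + 2*(-26 - 8) = -12 + 2*(-34) = -12 - 68 = -80)
M*(-79) + I = 44*(-79) - 80 = -3476 - 80 = -3556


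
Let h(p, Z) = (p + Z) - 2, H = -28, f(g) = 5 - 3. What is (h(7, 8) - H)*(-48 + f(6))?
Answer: -1886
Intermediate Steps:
f(g) = 2
h(p, Z) = -2 + Z + p (h(p, Z) = (Z + p) - 2 = -2 + Z + p)
(h(7, 8) - H)*(-48 + f(6)) = ((-2 + 8 + 7) - 1*(-28))*(-48 + 2) = (13 + 28)*(-46) = 41*(-46) = -1886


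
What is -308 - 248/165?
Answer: -51068/165 ≈ -309.50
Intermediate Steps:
-308 - 248/165 = -51068/165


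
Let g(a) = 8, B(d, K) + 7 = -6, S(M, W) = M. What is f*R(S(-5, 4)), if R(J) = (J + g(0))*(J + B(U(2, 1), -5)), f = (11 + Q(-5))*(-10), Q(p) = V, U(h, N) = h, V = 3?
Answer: 7560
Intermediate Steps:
Q(p) = 3
B(d, K) = -13 (B(d, K) = -7 - 6 = -13)
f = -140 (f = (11 + 3)*(-10) = 14*(-10) = -140)
R(J) = (-13 + J)*(8 + J) (R(J) = (J + 8)*(J - 13) = (8 + J)*(-13 + J) = (-13 + J)*(8 + J))
f*R(S(-5, 4)) = -140*(-104 + (-5)² - 5*(-5)) = -140*(-104 + 25 + 25) = -140*(-54) = 7560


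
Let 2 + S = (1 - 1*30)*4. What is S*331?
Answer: -39058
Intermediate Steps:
S = -118 (S = -2 + (1 - 1*30)*4 = -2 + (1 - 30)*4 = -2 - 29*4 = -2 - 116 = -118)
S*331 = -118*331 = -39058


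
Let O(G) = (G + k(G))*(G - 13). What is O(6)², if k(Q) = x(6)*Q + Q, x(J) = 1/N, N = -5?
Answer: 142884/25 ≈ 5715.4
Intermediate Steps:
x(J) = -⅕ (x(J) = 1/(-5) = -⅕)
k(Q) = 4*Q/5 (k(Q) = -Q/5 + Q = 4*Q/5)
O(G) = 9*G*(-13 + G)/5 (O(G) = (G + 4*G/5)*(G - 13) = (9*G/5)*(-13 + G) = 9*G*(-13 + G)/5)
O(6)² = ((9/5)*6*(-13 + 6))² = ((9/5)*6*(-7))² = (-378/5)² = 142884/25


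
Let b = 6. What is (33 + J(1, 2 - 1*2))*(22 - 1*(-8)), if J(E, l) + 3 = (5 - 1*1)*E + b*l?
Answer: 1020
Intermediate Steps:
J(E, l) = -3 + 4*E + 6*l (J(E, l) = -3 + ((5 - 1*1)*E + 6*l) = -3 + ((5 - 1)*E + 6*l) = -3 + (4*E + 6*l) = -3 + 4*E + 6*l)
(33 + J(1, 2 - 1*2))*(22 - 1*(-8)) = (33 + (-3 + 4*1 + 6*(2 - 1*2)))*(22 - 1*(-8)) = (33 + (-3 + 4 + 6*(2 - 2)))*(22 + 8) = (33 + (-3 + 4 + 6*0))*30 = (33 + (-3 + 4 + 0))*30 = (33 + 1)*30 = 34*30 = 1020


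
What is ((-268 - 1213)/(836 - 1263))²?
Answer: 2193361/182329 ≈ 12.030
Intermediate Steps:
((-268 - 1213)/(836 - 1263))² = (-1481/(-427))² = (-1481*(-1/427))² = (1481/427)² = 2193361/182329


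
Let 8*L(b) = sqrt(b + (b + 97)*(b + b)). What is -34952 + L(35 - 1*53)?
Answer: -34952 + 3*I*sqrt(318)/8 ≈ -34952.0 + 6.6872*I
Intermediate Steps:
L(b) = sqrt(b + 2*b*(97 + b))/8 (L(b) = sqrt(b + (b + 97)*(b + b))/8 = sqrt(b + (97 + b)*(2*b))/8 = sqrt(b + 2*b*(97 + b))/8)
-34952 + L(35 - 1*53) = -34952 + sqrt((35 - 1*53)*(195 + 2*(35 - 1*53)))/8 = -34952 + sqrt((35 - 53)*(195 + 2*(35 - 53)))/8 = -34952 + sqrt(-18*(195 + 2*(-18)))/8 = -34952 + sqrt(-18*(195 - 36))/8 = -34952 + sqrt(-18*159)/8 = -34952 + sqrt(-2862)/8 = -34952 + (3*I*sqrt(318))/8 = -34952 + 3*I*sqrt(318)/8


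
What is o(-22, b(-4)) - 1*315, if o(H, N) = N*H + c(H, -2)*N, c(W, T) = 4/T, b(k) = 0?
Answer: -315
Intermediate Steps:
o(H, N) = -2*N + H*N (o(H, N) = N*H + (4/(-2))*N = H*N + (4*(-½))*N = H*N - 2*N = -2*N + H*N)
o(-22, b(-4)) - 1*315 = 0*(-2 - 22) - 1*315 = 0*(-24) - 315 = 0 - 315 = -315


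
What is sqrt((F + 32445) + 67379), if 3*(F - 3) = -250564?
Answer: sqrt(146751)/3 ≈ 127.69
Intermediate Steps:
F = -250555/3 (F = 3 + (1/3)*(-250564) = 3 - 250564/3 = -250555/3 ≈ -83518.)
sqrt((F + 32445) + 67379) = sqrt((-250555/3 + 32445) + 67379) = sqrt(-153220/3 + 67379) = sqrt(48917/3) = sqrt(146751)/3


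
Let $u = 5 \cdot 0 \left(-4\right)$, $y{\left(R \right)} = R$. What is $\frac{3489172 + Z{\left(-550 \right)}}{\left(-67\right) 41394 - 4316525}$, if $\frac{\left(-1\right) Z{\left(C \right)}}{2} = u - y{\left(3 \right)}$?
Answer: $- \frac{3489178}{7089923} \approx -0.49213$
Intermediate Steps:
$u = 0$ ($u = 0 \left(-4\right) = 0$)
$Z{\left(C \right)} = 6$ ($Z{\left(C \right)} = - 2 \left(0 - 3\right) = \left(-2\right) \left(-3\right) = 6$)
$\frac{3489172 + Z{\left(-550 \right)}}{\left(-67\right) 41394 - 4316525} = \frac{3489172 + 6}{\left(-67\right) 41394 - 4316525} = \frac{3489178}{-2773398 - 4316525} = \frac{3489178}{-7089923} = 3489178 \left(- \frac{1}{7089923}\right) = - \frac{3489178}{7089923}$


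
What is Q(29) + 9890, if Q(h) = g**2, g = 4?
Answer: 9906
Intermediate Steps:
Q(h) = 16 (Q(h) = 4**2 = 16)
Q(29) + 9890 = 16 + 9890 = 9906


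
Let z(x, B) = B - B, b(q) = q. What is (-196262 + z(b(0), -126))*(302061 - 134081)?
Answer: -32968090760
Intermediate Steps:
z(x, B) = 0
(-196262 + z(b(0), -126))*(302061 - 134081) = (-196262 + 0)*(302061 - 134081) = -196262*167980 = -32968090760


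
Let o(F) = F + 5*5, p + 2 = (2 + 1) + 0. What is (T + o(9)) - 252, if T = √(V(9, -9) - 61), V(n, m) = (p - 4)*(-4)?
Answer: -218 + 7*I ≈ -218.0 + 7.0*I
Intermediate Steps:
p = 1 (p = -2 + ((2 + 1) + 0) = -2 + (3 + 0) = -2 + 3 = 1)
V(n, m) = 12 (V(n, m) = (1 - 4)*(-4) = -3*(-4) = 12)
T = 7*I (T = √(12 - 61) = √(-49) = 7*I ≈ 7.0*I)
o(F) = 25 + F (o(F) = F + 25 = 25 + F)
(T + o(9)) - 252 = (7*I + (25 + 9)) - 252 = (7*I + 34) - 252 = (34 + 7*I) - 252 = -218 + 7*I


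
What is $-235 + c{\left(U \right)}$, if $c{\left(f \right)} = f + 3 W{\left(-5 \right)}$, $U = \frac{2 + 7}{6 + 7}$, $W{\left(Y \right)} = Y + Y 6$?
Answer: $- \frac{4411}{13} \approx -339.31$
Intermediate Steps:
$W{\left(Y \right)} = 7 Y$ ($W{\left(Y \right)} = Y + 6 Y = 7 Y$)
$U = \frac{9}{13} \approx 0.69231$
$c{\left(f \right)} = -105 + f$ ($c{\left(f \right)} = f + 3 \cdot 7 \left(-5\right) = f + 3 \left(-35\right) = f - 105 = -105 + f$)
$-235 + c{\left(U \right)} = -235 + \left(-105 + \frac{9}{13}\right) = -235 - \frac{1356}{13} = - \frac{4411}{13}$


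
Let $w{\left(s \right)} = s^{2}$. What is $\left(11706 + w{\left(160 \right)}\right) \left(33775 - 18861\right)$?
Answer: $556381684$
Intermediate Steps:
$\left(11706 + w{\left(160 \right)}\right) \left(33775 - 18861\right) = \left(11706 + 160^{2}\right) \left(33775 - 18861\right) = \left(11706 + 25600\right) 14914 = 37306 \cdot 14914 = 556381684$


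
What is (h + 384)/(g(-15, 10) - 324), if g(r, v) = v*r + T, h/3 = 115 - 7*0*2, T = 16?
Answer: -729/458 ≈ -1.5917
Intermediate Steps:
h = 345 (h = 3*(115 - 7*0*2) = 3*(115 - 0*2) = 3*(115 - 1*0) = 3*(115 + 0) = 3*115 = 345)
g(r, v) = 16 + r*v (g(r, v) = v*r + 16 = r*v + 16 = 16 + r*v)
(h + 384)/(g(-15, 10) - 324) = (345 + 384)/((16 - 15*10) - 324) = 729/((16 - 150) - 324) = 729/(-134 - 324) = 729/(-458) = 729*(-1/458) = -729/458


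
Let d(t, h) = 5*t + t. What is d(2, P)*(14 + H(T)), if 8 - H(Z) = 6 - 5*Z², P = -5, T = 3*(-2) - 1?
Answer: 3132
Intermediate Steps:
T = -7 (T = -6 - 1 = -7)
d(t, h) = 6*t
H(Z) = 2 + 5*Z² (H(Z) = 8 - (6 - 5*Z²) = 8 + (-6 + 5*Z²) = 2 + 5*Z²)
d(2, P)*(14 + H(T)) = (6*2)*(14 + (2 + 5*(-7)²)) = 12*(14 + (2 + 5*49)) = 12*(14 + (2 + 245)) = 12*(14 + 247) = 12*261 = 3132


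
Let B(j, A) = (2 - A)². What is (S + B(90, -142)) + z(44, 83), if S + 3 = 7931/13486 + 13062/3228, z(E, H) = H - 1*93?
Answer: 3417924756/164897 ≈ 20728.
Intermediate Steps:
z(E, H) = -93 + H (z(E, H) = H - 93 = -93 + H)
S = 269534/164897 (S = -3 + (7931/13486 + 13062/3228) = -3 + (7931*(1/13486) + 13062*(1/3228)) = -3 + (721/1226 + 2177/538) = -3 + 764225/164897 = 269534/164897 ≈ 1.6346)
(S + B(90, -142)) + z(44, 83) = (269534/164897 + (-2 - 142)²) + (-93 + 83) = (269534/164897 + (-144)²) - 10 = (269534/164897 + 20736) - 10 = 3419573726/164897 - 10 = 3417924756/164897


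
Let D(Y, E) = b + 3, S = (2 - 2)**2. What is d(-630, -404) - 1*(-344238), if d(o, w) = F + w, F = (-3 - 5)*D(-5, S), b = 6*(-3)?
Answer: 343954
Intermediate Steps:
b = -18
S = 0 (S = 0**2 = 0)
D(Y, E) = -15 (D(Y, E) = -18 + 3 = -15)
F = 120 (F = (-3 - 5)*(-15) = -8*(-15) = 120)
d(o, w) = 120 + w
d(-630, -404) - 1*(-344238) = (120 - 404) - 1*(-344238) = -284 + 344238 = 343954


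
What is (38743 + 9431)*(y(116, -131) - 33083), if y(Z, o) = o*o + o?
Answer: -773337222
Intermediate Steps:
y(Z, o) = o + o² (y(Z, o) = o² + o = o + o²)
(38743 + 9431)*(y(116, -131) - 33083) = (38743 + 9431)*(-131*(1 - 131) - 33083) = 48174*(-131*(-130) - 33083) = 48174*(17030 - 33083) = 48174*(-16053) = -773337222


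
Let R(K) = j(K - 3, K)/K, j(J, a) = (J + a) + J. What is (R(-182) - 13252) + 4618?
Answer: -785418/91 ≈ -8631.0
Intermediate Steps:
j(J, a) = a + 2*J
R(K) = (-6 + 3*K)/K (R(K) = (K + 2*(K - 3))/K = (K + 2*(-3 + K))/K = (K + (-6 + 2*K))/K = (-6 + 3*K)/K)
(R(-182) - 13252) + 4618 = ((3 - 6/(-182)) - 13252) + 4618 = ((3 - 6*(-1/182)) - 13252) + 4618 = ((3 + 3/91) - 13252) + 4618 = (276/91 - 13252) + 4618 = -1205656/91 + 4618 = -785418/91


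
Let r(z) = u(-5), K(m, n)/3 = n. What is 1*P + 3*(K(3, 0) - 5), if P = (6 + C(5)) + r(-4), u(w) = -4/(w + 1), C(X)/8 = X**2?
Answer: 192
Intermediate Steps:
C(X) = 8*X**2
K(m, n) = 3*n
u(w) = -4/(1 + w)
r(z) = 1 (r(z) = -4/(1 - 5) = -4/(-4) = -4*(-1/4) = 1)
P = 207 (P = (6 + 8*5**2) + 1 = (6 + 8*25) + 1 = (6 + 200) + 1 = 206 + 1 = 207)
1*P + 3*(K(3, 0) - 5) = 1*207 + 3*(3*0 - 5) = 207 + 3*(0 - 5) = 207 + 3*(-5) = 207 - 15 = 192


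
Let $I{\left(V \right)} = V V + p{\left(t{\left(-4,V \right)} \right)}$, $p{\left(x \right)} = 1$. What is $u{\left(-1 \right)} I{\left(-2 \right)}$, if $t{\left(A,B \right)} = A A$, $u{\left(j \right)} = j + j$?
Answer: $-10$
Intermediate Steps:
$u{\left(j \right)} = 2 j$
$t{\left(A,B \right)} = A^{2}$
$I{\left(V \right)} = 1 + V^{2}$ ($I{\left(V \right)} = V V + 1 = V^{2} + 1 = 1 + V^{2}$)
$u{\left(-1 \right)} I{\left(-2 \right)} = 2 \left(-1\right) \left(1 + \left(-2\right)^{2}\right) = - 2 \left(1 + 4\right) = \left(-2\right) 5 = -10$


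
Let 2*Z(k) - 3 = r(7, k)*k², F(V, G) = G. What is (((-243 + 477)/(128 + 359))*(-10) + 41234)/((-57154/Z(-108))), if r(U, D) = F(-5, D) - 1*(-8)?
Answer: 11709819899673/27833998 ≈ 4.2070e+5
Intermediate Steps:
r(U, D) = 8 + D (r(U, D) = D - 1*(-8) = D + 8 = 8 + D)
Z(k) = 3/2 + k²*(8 + k)/2 (Z(k) = 3/2 + ((8 + k)*k²)/2 = 3/2 + (k²*(8 + k))/2 = 3/2 + k²*(8 + k)/2)
(((-243 + 477)/(128 + 359))*(-10) + 41234)/((-57154/Z(-108))) = (((-243 + 477)/(128 + 359))*(-10) + 41234)/((-57154/(3/2 + (½)*(-108)²*(8 - 108)))) = ((234/487)*(-10) + 41234)/((-57154/(3/2 + (½)*11664*(-100)))) = ((234*(1/487))*(-10) + 41234)/((-57154/(3/2 - 583200))) = ((234/487)*(-10) + 41234)/((-57154/(-1166397/2))) = (-2340/487 + 41234)/((-57154*(-2/1166397))) = 20078618/(487*(114308/1166397)) = (20078618/487)*(1166397/114308) = 11709819899673/27833998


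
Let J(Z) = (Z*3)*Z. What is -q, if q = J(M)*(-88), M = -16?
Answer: 67584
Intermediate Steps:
J(Z) = 3*Z**2 (J(Z) = (3*Z)*Z = 3*Z**2)
q = -67584 (q = (3*(-16)**2)*(-88) = (3*256)*(-88) = 768*(-88) = -67584)
-q = -1*(-67584) = 67584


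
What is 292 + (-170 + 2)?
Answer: 124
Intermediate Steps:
292 + (-170 + 2) = 292 - 168 = 124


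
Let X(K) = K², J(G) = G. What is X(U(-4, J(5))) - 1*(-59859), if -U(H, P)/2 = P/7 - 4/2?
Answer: 2933415/49 ≈ 59866.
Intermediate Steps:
U(H, P) = 4 - 2*P/7 (U(H, P) = -2*(P/7 - 4/2) = -2*(P*(⅐) - 4*½) = -2*(P/7 - 2) = -2*(-2 + P/7) = 4 - 2*P/7)
X(U(-4, J(5))) - 1*(-59859) = (4 - 2/7*5)² - 1*(-59859) = (4 - 10/7)² + 59859 = (18/7)² + 59859 = 324/49 + 59859 = 2933415/49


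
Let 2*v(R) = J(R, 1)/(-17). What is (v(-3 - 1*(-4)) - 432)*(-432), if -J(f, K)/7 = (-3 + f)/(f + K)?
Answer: 3174120/17 ≈ 1.8671e+5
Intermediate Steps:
J(f, K) = -7*(-3 + f)/(K + f) (J(f, K) = -7*(-3 + f)/(f + K) = -7*(-3 + f)/(K + f))
v(R) = -7*(3 - R)/(34*(1 + R)) (v(R) = ((7*(3 - R)/(1 + R))/(-17))/2 = ((7*(3 - R)/(1 + R))*(-1/17))/2 = (-7*(3 - R)/(17*(1 + R)))/2 = -7*(3 - R)/(34*(1 + R)))
(v(-3 - 1*(-4)) - 432)*(-432) = (7*(-3 + (-3 - 1*(-4)))/(34*(1 + (-3 - 1*(-4)))) - 432)*(-432) = (7*(-3 + (-3 + 4))/(34*(1 + (-3 + 4))) - 432)*(-432) = (7*(-3 + 1)/(34*(1 + 1)) - 432)*(-432) = ((7/34)*(-2)/2 - 432)*(-432) = ((7/34)*(½)*(-2) - 432)*(-432) = (-7/34 - 432)*(-432) = -14695/34*(-432) = 3174120/17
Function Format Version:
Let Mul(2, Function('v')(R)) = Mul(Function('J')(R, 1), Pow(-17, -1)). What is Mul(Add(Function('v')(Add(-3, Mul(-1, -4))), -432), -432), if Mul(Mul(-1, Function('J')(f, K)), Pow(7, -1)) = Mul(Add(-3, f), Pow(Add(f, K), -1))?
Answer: Rational(3174120, 17) ≈ 1.8671e+5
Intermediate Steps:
Function('J')(f, K) = Mul(-7, Pow(Add(K, f), -1), Add(-3, f)) (Function('J')(f, K) = Mul(-7, Mul(Add(-3, f), Pow(Add(f, K), -1))) = Mul(-7, Mul(Add(-3, f), Pow(Add(K, f), -1))) = Mul(-7, Mul(Pow(Add(K, f), -1), Add(-3, f))) = Mul(-7, Pow(Add(K, f), -1), Add(-3, f)))
Function('v')(R) = Mul(Rational(-7, 34), Pow(Add(1, R), -1), Add(3, Mul(-1, R))) (Function('v')(R) = Mul(Rational(1, 2), Mul(Mul(7, Pow(Add(1, R), -1), Add(3, Mul(-1, R))), Pow(-17, -1))) = Mul(Rational(1, 2), Mul(Mul(7, Pow(Add(1, R), -1), Add(3, Mul(-1, R))), Rational(-1, 17))) = Mul(Rational(1, 2), Mul(Rational(-7, 17), Pow(Add(1, R), -1), Add(3, Mul(-1, R)))) = Mul(Rational(-7, 34), Pow(Add(1, R), -1), Add(3, Mul(-1, R))))
Mul(Add(Function('v')(Add(-3, Mul(-1, -4))), -432), -432) = Mul(Add(Mul(Rational(7, 34), Pow(Add(1, Add(-3, Mul(-1, -4))), -1), Add(-3, Add(-3, Mul(-1, -4)))), -432), -432) = Mul(Add(Mul(Rational(7, 34), Pow(Add(1, Add(-3, 4)), -1), Add(-3, Add(-3, 4))), -432), -432) = Mul(Add(Mul(Rational(7, 34), Pow(Add(1, 1), -1), Add(-3, 1)), -432), -432) = Mul(Add(Mul(Rational(7, 34), Pow(2, -1), -2), -432), -432) = Mul(Add(Mul(Rational(7, 34), Rational(1, 2), -2), -432), -432) = Mul(Add(Rational(-7, 34), -432), -432) = Mul(Rational(-14695, 34), -432) = Rational(3174120, 17)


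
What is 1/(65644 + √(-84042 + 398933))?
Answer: 65644/4308819845 - √314891/4308819845 ≈ 1.5105e-5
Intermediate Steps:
1/(65644 + √(-84042 + 398933)) = 1/(65644 + √314891)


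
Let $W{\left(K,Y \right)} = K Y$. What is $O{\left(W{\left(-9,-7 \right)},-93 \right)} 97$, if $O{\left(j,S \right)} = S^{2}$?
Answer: $838953$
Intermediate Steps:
$O{\left(W{\left(-9,-7 \right)},-93 \right)} 97 = \left(-93\right)^{2} \cdot 97 = 8649 \cdot 97 = 838953$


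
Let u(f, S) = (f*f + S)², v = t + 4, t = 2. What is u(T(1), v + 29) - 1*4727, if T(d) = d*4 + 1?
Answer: -1127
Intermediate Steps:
v = 6 (v = 2 + 4 = 6)
T(d) = 1 + 4*d (T(d) = 4*d + 1 = 1 + 4*d)
u(f, S) = (S + f²)² (u(f, S) = (f² + S)² = (S + f²)²)
u(T(1), v + 29) - 1*4727 = ((6 + 29) + (1 + 4*1)²)² - 1*4727 = (35 + (1 + 4)²)² - 4727 = (35 + 5²)² - 4727 = (35 + 25)² - 4727 = 60² - 4727 = 3600 - 4727 = -1127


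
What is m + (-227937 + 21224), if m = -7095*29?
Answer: -412468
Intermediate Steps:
m = -205755
m + (-227937 + 21224) = -205755 + (-227937 + 21224) = -205755 - 206713 = -412468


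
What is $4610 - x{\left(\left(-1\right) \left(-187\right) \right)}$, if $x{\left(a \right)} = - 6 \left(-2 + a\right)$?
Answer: $5720$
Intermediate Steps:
$x{\left(a \right)} = 12 - 6 a$
$4610 - x{\left(\left(-1\right) \left(-187\right) \right)} = 4610 - \left(12 - 6 \left(\left(-1\right) \left(-187\right)\right)\right) = 4610 - \left(12 - 1122\right) = 4610 - -1110 = 4610 + 1110 = 5720$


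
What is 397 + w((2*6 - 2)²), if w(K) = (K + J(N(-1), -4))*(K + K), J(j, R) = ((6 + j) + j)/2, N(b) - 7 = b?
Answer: 22197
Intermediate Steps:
N(b) = 7 + b
J(j, R) = 3 + j (J(j, R) = (6 + 2*j)*(½) = 3 + j)
w(K) = 2*K*(9 + K) (w(K) = (K + (3 + (7 - 1)))*(K + K) = (K + (3 + 6))*(2*K) = (K + 9)*(2*K) = (9 + K)*(2*K) = 2*K*(9 + K))
397 + w((2*6 - 2)²) = 397 + 2*(2*6 - 2)²*(9 + (2*6 - 2)²) = 397 + 2*(12 - 2)²*(9 + (12 - 2)²) = 397 + 2*10²*(9 + 10²) = 397 + 2*100*(9 + 100) = 397 + 2*100*109 = 397 + 21800 = 22197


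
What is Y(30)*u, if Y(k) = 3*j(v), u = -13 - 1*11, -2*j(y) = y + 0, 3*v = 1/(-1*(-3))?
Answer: 4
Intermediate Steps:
v = ⅑ (v = 1/(3*((-1*(-3)))) = (⅓)/3 = (⅓)*(⅓) = ⅑ ≈ 0.11111)
j(y) = -y/2 (j(y) = -(y + 0)/2 = -y/2)
u = -24 (u = -13 - 11 = -24)
Y(k) = -⅙ (Y(k) = 3*(-½*⅑) = 3*(-1/18) = -⅙)
Y(30)*u = -⅙*(-24) = 4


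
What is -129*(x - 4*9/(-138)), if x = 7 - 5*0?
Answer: -21543/23 ≈ -936.65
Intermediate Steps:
x = 7 (x = 7 + 0 = 7)
-129*(x - 4*9/(-138)) = -129*(7 - 4*9/(-138)) = -129*(7 - 36*(-1/138)) = -129*(7 + 6/23) = -129*167/23 = -21543/23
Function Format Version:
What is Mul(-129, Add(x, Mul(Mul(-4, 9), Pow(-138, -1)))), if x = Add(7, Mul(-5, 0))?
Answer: Rational(-21543, 23) ≈ -936.65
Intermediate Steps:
x = 7 (x = Add(7, 0) = 7)
Mul(-129, Add(x, Mul(Mul(-4, 9), Pow(-138, -1)))) = Mul(-129, Add(7, Mul(Mul(-4, 9), Pow(-138, -1)))) = Mul(-129, Add(7, Mul(-36, Rational(-1, 138)))) = Mul(-129, Add(7, Rational(6, 23))) = Mul(-129, Rational(167, 23)) = Rational(-21543, 23)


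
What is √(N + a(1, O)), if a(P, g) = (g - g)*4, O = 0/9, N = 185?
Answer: √185 ≈ 13.601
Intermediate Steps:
O = 0 (O = 0*(⅑) = 0)
a(P, g) = 0 (a(P, g) = 0*4 = 0)
√(N + a(1, O)) = √(185 + 0) = √185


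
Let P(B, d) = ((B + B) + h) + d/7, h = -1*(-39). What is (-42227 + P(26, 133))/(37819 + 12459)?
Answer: -42117/50278 ≈ -0.83768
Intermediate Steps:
h = 39
P(B, d) = 39 + 2*B + d/7 (P(B, d) = ((B + B) + 39) + d/7 = (2*B + 39) + d*(⅐) = (39 + 2*B) + d/7 = 39 + 2*B + d/7)
(-42227 + P(26, 133))/(37819 + 12459) = (-42227 + (39 + 2*26 + (⅐)*133))/(37819 + 12459) = (-42227 + (39 + 52 + 19))/50278 = (-42227 + 110)*(1/50278) = -42117*1/50278 = -42117/50278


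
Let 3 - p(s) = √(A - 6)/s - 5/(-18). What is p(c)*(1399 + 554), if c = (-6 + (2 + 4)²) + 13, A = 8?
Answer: 10633/2 - 1953*√2/43 ≈ 5252.3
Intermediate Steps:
c = 43 (c = (-6 + 6²) + 13 = (-6 + 36) + 13 = 30 + 13 = 43)
p(s) = 49/18 - √2/s (p(s) = 3 - (√(8 - 6)/s - 5/(-18)) = 3 - (√2/s - 5*(-1/18)) = 3 - (√2/s + 5/18) = 3 - (5/18 + √2/s) = 3 + (-5/18 - √2/s) = 49/18 - √2/s)
p(c)*(1399 + 554) = (49/18 - 1*√2/43)*(1399 + 554) = (49/18 - 1*√2*1/43)*1953 = (49/18 - √2/43)*1953 = 10633/2 - 1953*√2/43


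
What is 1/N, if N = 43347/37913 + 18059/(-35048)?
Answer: 1328774824/834554789 ≈ 1.5922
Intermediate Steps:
N = 834554789/1328774824 (N = 43347*(1/37913) + 18059*(-1/35048) = 43347/37913 - 18059/35048 = 834554789/1328774824 ≈ 0.62806)
1/N = 1/(834554789/1328774824) = 1328774824/834554789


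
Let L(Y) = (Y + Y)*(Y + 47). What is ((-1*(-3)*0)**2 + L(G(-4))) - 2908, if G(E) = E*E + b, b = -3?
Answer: -1348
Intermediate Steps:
G(E) = -3 + E**2 (G(E) = E*E - 3 = E**2 - 3 = -3 + E**2)
L(Y) = 2*Y*(47 + Y) (L(Y) = (2*Y)*(47 + Y) = 2*Y*(47 + Y))
((-1*(-3)*0)**2 + L(G(-4))) - 2908 = ((-1*(-3)*0)**2 + 2*(-3 + (-4)**2)*(47 + (-3 + (-4)**2))) - 2908 = ((3*0)**2 + 2*(-3 + 16)*(47 + (-3 + 16))) - 2908 = (0**2 + 2*13*(47 + 13)) - 2908 = (0 + 2*13*60) - 2908 = (0 + 1560) - 2908 = 1560 - 2908 = -1348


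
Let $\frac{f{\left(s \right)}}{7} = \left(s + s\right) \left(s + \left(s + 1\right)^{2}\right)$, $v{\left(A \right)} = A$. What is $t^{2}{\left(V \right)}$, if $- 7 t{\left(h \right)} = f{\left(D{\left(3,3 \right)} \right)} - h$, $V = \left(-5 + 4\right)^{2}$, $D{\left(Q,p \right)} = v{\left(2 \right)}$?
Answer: $\frac{94249}{49} \approx 1923.4$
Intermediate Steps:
$D{\left(Q,p \right)} = 2$
$V = 1$ ($V = \left(-1\right)^{2} = 1$)
$f{\left(s \right)} = 14 s \left(s + \left(1 + s\right)^{2}\right)$ ($f{\left(s \right)} = 7 \left(s + s\right) \left(s + \left(s + 1\right)^{2}\right) = 7 \cdot 2 s \left(s + \left(1 + s\right)^{2}\right) = 14 s \left(s + \left(1 + s\right)^{2}\right)$)
$t{\left(h \right)} = -44 + \frac{h}{7}$ ($t{\left(h \right)} = - \frac{14 \cdot 2 \left(2 + \left(1 + 2\right)^{2}\right) - h}{7} = - \frac{14 \cdot 2 \left(2 + 3^{2}\right) - h}{7} = - \frac{14 \cdot 2 \left(2 + 9\right) - h}{7} = - \frac{14 \cdot 2 \cdot 11 - h}{7} = - \frac{308 - h}{7} = -44 + \frac{h}{7}$)
$t^{2}{\left(V \right)} = \left(-44 + \frac{1}{7} \cdot 1\right)^{2} = \left(-44 + \frac{1}{7}\right)^{2} = \left(- \frac{307}{7}\right)^{2} = \frac{94249}{49}$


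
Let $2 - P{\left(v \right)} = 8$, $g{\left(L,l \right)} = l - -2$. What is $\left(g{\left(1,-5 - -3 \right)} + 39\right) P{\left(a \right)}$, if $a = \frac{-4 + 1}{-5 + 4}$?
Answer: $-234$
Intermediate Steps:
$g{\left(L,l \right)} = 2 + l$ ($g{\left(L,l \right)} = l + 2 = 2 + l$)
$a = 3$ ($a = - \frac{3}{-1} = \left(-3\right) \left(-1\right) = 3$)
$P{\left(v \right)} = -6$ ($P{\left(v \right)} = 2 - 8 = -6$)
$\left(g{\left(1,-5 - -3 \right)} + 39\right) P{\left(a \right)} = \left(\left(2 - 2\right) + 39\right) \left(-6\right) = \left(0 + 39\right) \left(-6\right) = 39 \left(-6\right) = -234$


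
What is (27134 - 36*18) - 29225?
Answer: -2739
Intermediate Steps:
(27134 - 36*18) - 29225 = (27134 - 648) - 29225 = 26486 - 29225 = -2739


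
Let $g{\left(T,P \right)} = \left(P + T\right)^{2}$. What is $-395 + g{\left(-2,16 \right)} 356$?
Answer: $69381$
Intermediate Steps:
$-395 + g{\left(-2,16 \right)} 356 = -395 + \left(16 - 2\right)^{2} \cdot 356 = -395 + 14^{2} \cdot 356 = -395 + 196 \cdot 356 = -395 + 69776 = 69381$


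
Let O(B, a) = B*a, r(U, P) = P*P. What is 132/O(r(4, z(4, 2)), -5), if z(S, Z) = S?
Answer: -33/20 ≈ -1.6500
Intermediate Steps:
r(U, P) = P²
132/O(r(4, z(4, 2)), -5) = 132/((4²*(-5))) = 132/((16*(-5))) = 132/(-80) = 132*(-1/80) = -33/20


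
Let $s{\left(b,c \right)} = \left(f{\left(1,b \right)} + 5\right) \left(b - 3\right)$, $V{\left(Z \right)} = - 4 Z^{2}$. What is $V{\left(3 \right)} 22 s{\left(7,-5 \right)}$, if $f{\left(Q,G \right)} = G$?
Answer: $-38016$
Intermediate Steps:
$s{\left(b,c \right)} = \left(-3 + b\right) \left(5 + b\right)$ ($s{\left(b,c \right)} = \left(b + 5\right) \left(b - 3\right) = \left(5 + b\right) \left(-3 + b\right) = \left(-3 + b\right) \left(5 + b\right)$)
$V{\left(3 \right)} 22 s{\left(7,-5 \right)} = - 4 \cdot 3^{2} \cdot 22 \left(-15 + 7^{2} + 2 \cdot 7\right) = \left(-4\right) 9 \cdot 22 \left(-15 + 49 + 14\right) = \left(-36\right) 22 \cdot 48 = \left(-792\right) 48 = -38016$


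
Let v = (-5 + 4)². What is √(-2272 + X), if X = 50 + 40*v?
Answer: I*√2182 ≈ 46.712*I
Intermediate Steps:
v = 1 (v = (-1)² = 1)
X = 90 (X = 50 + 40*1 = 50 + 40 = 90)
√(-2272 + X) = √(-2272 + 90) = √(-2182) = I*√2182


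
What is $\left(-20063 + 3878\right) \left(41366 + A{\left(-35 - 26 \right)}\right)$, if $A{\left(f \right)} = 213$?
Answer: $-672956115$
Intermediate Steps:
$\left(-20063 + 3878\right) \left(41366 + A{\left(-35 - 26 \right)}\right) = \left(-20063 + 3878\right) \left(41366 + 213\right) = \left(-16185\right) 41579 = -672956115$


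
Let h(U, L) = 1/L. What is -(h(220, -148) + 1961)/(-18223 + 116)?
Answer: 290227/2679836 ≈ 0.10830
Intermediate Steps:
-(h(220, -148) + 1961)/(-18223 + 116) = -(1/(-148) + 1961)/(-18223 + 116) = -(-1/148 + 1961)/(-18107) = -290227*(-1)/(148*18107) = -1*(-290227/2679836) = 290227/2679836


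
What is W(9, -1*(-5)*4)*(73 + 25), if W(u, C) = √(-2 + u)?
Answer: 98*√7 ≈ 259.28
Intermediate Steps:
W(9, -1*(-5)*4)*(73 + 25) = √(-2 + 9)*(73 + 25) = √7*98 = 98*√7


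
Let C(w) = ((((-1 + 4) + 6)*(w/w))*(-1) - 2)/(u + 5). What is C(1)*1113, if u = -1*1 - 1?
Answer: -4081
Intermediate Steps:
u = -2 (u = -1 - 1 = -2)
C(w) = -11/3 (C(w) = ((((-1 + 4) + 6)*(w/w))*(-1) - 2)/(-2 + 5) = (((3 + 6)*1)*(-1) - 2)/3 = ((9*1)*(-1) - 2)*(⅓) = (9*(-1) - 2)*(⅓) = (-9 - 2)*(⅓) = -11*⅓ = -11/3)
C(1)*1113 = -11/3*1113 = -4081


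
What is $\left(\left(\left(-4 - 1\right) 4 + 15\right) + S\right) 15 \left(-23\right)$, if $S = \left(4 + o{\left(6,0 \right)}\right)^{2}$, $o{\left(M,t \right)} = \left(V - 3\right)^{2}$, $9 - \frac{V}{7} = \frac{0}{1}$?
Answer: $-4481139795$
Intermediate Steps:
$V = 63$ ($V = 63 - 7 \cdot \frac{0}{1} = 63 - 7 \cdot 0 \cdot 1 = 63 - 0 = 63 + 0 = 63$)
$o{\left(M,t \right)} = 3600$ ($o{\left(M,t \right)} = \left(63 - 3\right)^{2} = 60^{2} = 3600$)
$S = 12988816$ ($S = \left(4 + 3600\right)^{2} = 3604^{2} = 12988816$)
$\left(\left(\left(-4 - 1\right) 4 + 15\right) + S\right) 15 \left(-23\right) = \left(\left(\left(-4 - 1\right) 4 + 15\right) + 12988816\right) 15 \left(-23\right) = \left(\left(\left(-5\right) 4 + 15\right) + 12988816\right) 15 \left(-23\right) = \left(\left(-20 + 15\right) + 12988816\right) 15 \left(-23\right) = \left(-5 + 12988816\right) 15 \left(-23\right) = 12988811 \cdot 15 \left(-23\right) = 194832165 \left(-23\right) = -4481139795$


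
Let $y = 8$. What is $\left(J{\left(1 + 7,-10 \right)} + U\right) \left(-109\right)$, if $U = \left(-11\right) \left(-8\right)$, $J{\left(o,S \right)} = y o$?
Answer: $-16568$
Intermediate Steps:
$J{\left(o,S \right)} = 8 o$
$U = 88$
$\left(J{\left(1 + 7,-10 \right)} + U\right) \left(-109\right) = \left(8 \left(1 + 7\right) + 88\right) \left(-109\right) = \left(8 \cdot 8 + 88\right) \left(-109\right) = \left(64 + 88\right) \left(-109\right) = 152 \left(-109\right) = -16568$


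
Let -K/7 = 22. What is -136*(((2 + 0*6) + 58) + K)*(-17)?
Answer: -217328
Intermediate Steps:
K = -154 (K = -7*22 = -154)
-136*(((2 + 0*6) + 58) + K)*(-17) = -136*(((2 + 0*6) + 58) - 154)*(-17) = -136*(((2 + 0) + 58) - 154)*(-17) = -136*((2 + 58) - 154)*(-17) = -136*(60 - 154)*(-17) = -136*(-94)*(-17) = 12784*(-17) = -217328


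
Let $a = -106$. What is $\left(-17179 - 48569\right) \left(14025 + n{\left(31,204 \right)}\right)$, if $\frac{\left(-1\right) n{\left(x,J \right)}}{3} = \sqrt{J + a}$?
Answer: $-922115700 + 1380708 \sqrt{2} \approx -9.2016 \cdot 10^{8}$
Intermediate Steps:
$n{\left(x,J \right)} = - 3 \sqrt{-106 + J}$ ($n{\left(x,J \right)} = - 3 \sqrt{J - 106} = - 3 \sqrt{-106 + J}$)
$\left(-17179 - 48569\right) \left(14025 + n{\left(31,204 \right)}\right) = \left(-17179 - 48569\right) \left(14025 - 3 \sqrt{-106 + 204}\right) = - 65748 \left(14025 - 3 \sqrt{98}\right) = - 65748 \left(14025 - 3 \cdot 7 \sqrt{2}\right) = - 65748 \left(14025 - 21 \sqrt{2}\right) = -922115700 + 1380708 \sqrt{2}$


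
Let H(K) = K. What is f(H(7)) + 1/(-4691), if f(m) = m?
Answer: 32836/4691 ≈ 6.9998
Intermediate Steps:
f(H(7)) + 1/(-4691) = 7 + 1/(-4691) = 7 - 1/4691 = 32836/4691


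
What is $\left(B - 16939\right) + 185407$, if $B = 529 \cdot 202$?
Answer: $275326$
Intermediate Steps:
$B = 106858$
$\left(B - 16939\right) + 185407 = \left(106858 - 16939\right) + 185407 = 89919 + 185407 = 275326$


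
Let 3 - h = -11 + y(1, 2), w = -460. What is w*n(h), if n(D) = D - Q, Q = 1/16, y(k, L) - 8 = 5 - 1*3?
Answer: -7245/4 ≈ -1811.3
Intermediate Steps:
y(k, L) = 10 (y(k, L) = 8 + (5 - 1*3) = 8 + (5 - 3) = 8 + 2 = 10)
Q = 1/16 ≈ 0.062500
h = 4 (h = 3 - (-11 + 10) = 3 - 1*(-1) = 3 + 1 = 4)
n(D) = -1/16 + D (n(D) = D - 1*1/16 = D - 1/16 = -1/16 + D)
w*n(h) = -460*(-1/16 + 4) = -460*63/16 = -7245/4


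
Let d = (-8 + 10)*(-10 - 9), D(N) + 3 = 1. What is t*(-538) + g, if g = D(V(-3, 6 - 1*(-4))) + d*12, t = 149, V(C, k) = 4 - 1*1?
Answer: -80620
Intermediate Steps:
V(C, k) = 3 (V(C, k) = 4 - 1 = 3)
D(N) = -2 (D(N) = -3 + 1 = -2)
d = -38 (d = 2*(-19) = -38)
g = -458 (g = -2 - 38*12 = -2 - 456 = -458)
t*(-538) + g = 149*(-538) - 458 = -80162 - 458 = -80620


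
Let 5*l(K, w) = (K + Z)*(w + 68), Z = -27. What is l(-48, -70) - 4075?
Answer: -4045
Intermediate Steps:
l(K, w) = (-27 + K)*(68 + w)/5 (l(K, w) = ((K - 27)*(w + 68))/5 = ((-27 + K)*(68 + w))/5 = (-27 + K)*(68 + w)/5)
l(-48, -70) - 4075 = (-1836/5 - 27/5*(-70) + (68/5)*(-48) + (⅕)*(-48)*(-70)) - 4075 = (-1836/5 + 378 - 3264/5 + 672) - 4075 = 30 - 4075 = -4045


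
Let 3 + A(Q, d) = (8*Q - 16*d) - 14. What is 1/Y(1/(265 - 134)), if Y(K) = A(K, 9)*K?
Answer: -17161/21083 ≈ -0.81397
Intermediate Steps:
A(Q, d) = -17 - 16*d + 8*Q (A(Q, d) = -3 + ((8*Q - 16*d) - 14) = -3 + ((-16*d + 8*Q) - 14) = -3 + (-14 - 16*d + 8*Q) = -17 - 16*d + 8*Q)
Y(K) = K*(-161 + 8*K) (Y(K) = (-17 - 16*9 + 8*K)*K = (-17 - 144 + 8*K)*K = (-161 + 8*K)*K = K*(-161 + 8*K))
1/Y(1/(265 - 134)) = 1/((-161 + 8/(265 - 134))/(265 - 134)) = 1/((-161 + 8/131)/131) = 1/((1/131)*(-21083/131)) = 1/(-21083/17161) = -17161/21083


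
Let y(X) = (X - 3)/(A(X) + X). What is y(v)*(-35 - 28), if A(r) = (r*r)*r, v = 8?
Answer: -63/104 ≈ -0.60577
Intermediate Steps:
A(r) = r³ (A(r) = r²*r = r³)
y(X) = (-3 + X)/(X + X³) (y(X) = (X - 3)/(X³ + X) = (-3 + X)/(X + X³))
y(v)*(-35 - 28) = ((-3 + 8)/(8 + 8³))*(-35 - 28) = (5/(8 + 512))*(-63) = (5/520)*(-63) = ((1/520)*5)*(-63) = (1/104)*(-63) = -63/104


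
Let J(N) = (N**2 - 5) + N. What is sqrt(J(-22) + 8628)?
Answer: sqrt(9085) ≈ 95.315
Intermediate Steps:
J(N) = -5 + N + N**2 (J(N) = (-5 + N**2) + N = -5 + N + N**2)
sqrt(J(-22) + 8628) = sqrt((-5 - 22 + (-22)**2) + 8628) = sqrt((-5 - 22 + 484) + 8628) = sqrt(457 + 8628) = sqrt(9085)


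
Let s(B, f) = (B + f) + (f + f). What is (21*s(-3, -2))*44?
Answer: -8316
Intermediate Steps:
s(B, f) = B + 3*f (s(B, f) = (B + f) + 2*f = B + 3*f)
(21*s(-3, -2))*44 = (21*(-3 + 3*(-2)))*44 = (21*(-3 - 6))*44 = (21*(-9))*44 = -189*44 = -8316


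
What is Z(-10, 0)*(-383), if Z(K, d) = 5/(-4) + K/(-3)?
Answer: -9575/12 ≈ -797.92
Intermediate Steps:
Z(K, d) = -5/4 - K/3 (Z(K, d) = 5*(-1/4) + K*(-1/3) = -5/4 - K/3)
Z(-10, 0)*(-383) = (-5/4 - 1/3*(-10))*(-383) = (-5/4 + 10/3)*(-383) = (25/12)*(-383) = -9575/12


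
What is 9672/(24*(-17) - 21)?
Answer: -248/11 ≈ -22.545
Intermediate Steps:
9672/(24*(-17) - 21) = 9672/(-408 - 21) = 9672/(-429) = 9672*(-1/429) = -248/11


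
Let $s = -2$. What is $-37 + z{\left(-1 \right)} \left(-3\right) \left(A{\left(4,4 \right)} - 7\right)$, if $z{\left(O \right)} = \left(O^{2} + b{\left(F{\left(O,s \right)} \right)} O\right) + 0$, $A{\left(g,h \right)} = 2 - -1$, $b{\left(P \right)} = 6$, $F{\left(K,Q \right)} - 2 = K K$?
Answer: $-97$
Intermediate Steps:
$F{\left(K,Q \right)} = 2 + K^{2}$ ($F{\left(K,Q \right)} = 2 + K K = 2 + K^{2}$)
$A{\left(g,h \right)} = 3$ ($A{\left(g,h \right)} = 2 + 1 = 3$)
$z{\left(O \right)} = O^{2} + 6 O$ ($z{\left(O \right)} = \left(O^{2} + 6 O\right) + 0 = O^{2} + 6 O$)
$-37 + z{\left(-1 \right)} \left(-3\right) \left(A{\left(4,4 \right)} - 7\right) = -37 + - (6 - 1) \left(-3\right) \left(3 - 7\right) = -37 + \left(-1\right) 5 \left(-3\right) \left(3 - 7\right) = -37 + \left(-5\right) \left(-3\right) \left(-4\right) = -37 + 15 \left(-4\right) = -37 - 60 = -97$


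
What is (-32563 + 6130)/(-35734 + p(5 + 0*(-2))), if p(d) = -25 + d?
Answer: 8811/11918 ≈ 0.73930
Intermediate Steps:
(-32563 + 6130)/(-35734 + p(5 + 0*(-2))) = (-32563 + 6130)/(-35734 + (-25 + (5 + 0*(-2)))) = -26433/(-35734 + (-25 + (5 + 0))) = -26433/(-35734 + (-25 + 5)) = -26433/(-35734 - 20) = -26433/(-35754) = -26433*(-1/35754) = 8811/11918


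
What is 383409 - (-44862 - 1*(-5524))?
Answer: 422747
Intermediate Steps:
383409 - (-44862 - 1*(-5524)) = 383409 - (-44862 + 5524) = 383409 - 1*(-39338) = 383409 + 39338 = 422747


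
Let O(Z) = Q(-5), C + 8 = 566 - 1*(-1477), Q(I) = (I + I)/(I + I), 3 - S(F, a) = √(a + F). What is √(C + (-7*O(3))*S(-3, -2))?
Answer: √(2014 + 7*I*√5) ≈ 44.878 + 0.1744*I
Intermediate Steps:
S(F, a) = 3 - √(F + a) (S(F, a) = 3 - √(a + F) = 3 - √(F + a))
Q(I) = 1 (Q(I) = (2*I)/((2*I)) = (2*I)*(1/(2*I)) = 1)
C = 2035 (C = -8 + (566 - 1*(-1477)) = -8 + (566 + 1477) = -8 + 2043 = 2035)
O(Z) = 1
√(C + (-7*O(3))*S(-3, -2)) = √(2035 + (-7*1)*(3 - √(-3 - 2))) = √(2035 - 7*(3 - √(-5))) = √(2035 - 7*(3 - I*√5)) = √(2035 + (-21 + 7*I*√5)) = √(2014 + 7*I*√5)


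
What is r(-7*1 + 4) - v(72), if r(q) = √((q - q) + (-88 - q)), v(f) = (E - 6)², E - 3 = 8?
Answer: -25 + I*√85 ≈ -25.0 + 9.2195*I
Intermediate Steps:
E = 11 (E = 3 + 8 = 11)
v(f) = 25 (v(f) = (11 - 6)² = 5² = 25)
r(q) = √(-88 - q) (r(q) = √(0 + (-88 - q)) = √(-88 - q))
r(-7*1 + 4) - v(72) = √(-88 - (-7*1 + 4)) - 1*25 = √(-88 - (-7 + 4)) - 25 = √(-88 - 1*(-3)) - 25 = √(-88 + 3) - 25 = √(-85) - 25 = I*√85 - 25 = -25 + I*√85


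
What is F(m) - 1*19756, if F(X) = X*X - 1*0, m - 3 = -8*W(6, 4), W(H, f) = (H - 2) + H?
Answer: -13827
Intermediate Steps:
W(H, f) = -2 + 2*H (W(H, f) = (-2 + H) + H = -2 + 2*H)
m = -77 (m = 3 - 8*(-2 + 2*6) = 3 - 8*(-2 + 12) = 3 - 8*10 = 3 - 80 = -77)
F(X) = X² (F(X) = X² + 0 = X²)
F(m) - 1*19756 = (-77)² - 1*19756 = 5929 - 19756 = -13827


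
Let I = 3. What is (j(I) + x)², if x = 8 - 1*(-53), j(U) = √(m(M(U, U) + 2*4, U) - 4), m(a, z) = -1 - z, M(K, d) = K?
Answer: 3713 + 244*I*√2 ≈ 3713.0 + 345.07*I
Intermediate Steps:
j(U) = √(-5 - U) (j(U) = √((-1 - U) - 4) = √(-5 - U))
x = 61 (x = 8 + 53 = 61)
(j(I) + x)² = (√(-5 - 1*3) + 61)² = (√(-5 - 3) + 61)² = (√(-8) + 61)² = (2*I*√2 + 61)² = (61 + 2*I*√2)²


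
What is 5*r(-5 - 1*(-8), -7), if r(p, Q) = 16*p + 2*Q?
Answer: 170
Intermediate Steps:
r(p, Q) = 2*Q + 16*p
5*r(-5 - 1*(-8), -7) = 5*(2*(-7) + 16*(-5 - 1*(-8))) = 5*(-14 + 16*(-5 + 8)) = 5*(-14 + 16*3) = 5*(-14 + 48) = 5*34 = 170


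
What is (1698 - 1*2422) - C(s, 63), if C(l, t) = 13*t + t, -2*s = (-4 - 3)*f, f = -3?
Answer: -1606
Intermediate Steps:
s = -21/2 (s = -(-4 - 3)*(-3)/2 = -(-7)*(-3)/2 = -½*21 = -21/2 ≈ -10.500)
C(l, t) = 14*t
(1698 - 1*2422) - C(s, 63) = (1698 - 1*2422) - 14*63 = (1698 - 2422) - 1*882 = -724 - 882 = -1606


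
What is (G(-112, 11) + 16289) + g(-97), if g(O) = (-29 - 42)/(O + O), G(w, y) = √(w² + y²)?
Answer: 3160137/194 + √12665 ≈ 16402.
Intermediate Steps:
g(O) = -71/(2*O) (g(O) = -71*1/(2*O) = -71/(2*O))
(G(-112, 11) + 16289) + g(-97) = (√((-112)² + 11²) + 16289) - 71/2/(-97) = (√(12544 + 121) + 16289) - 71/2*(-1/97) = (√12665 + 16289) + 71/194 = (16289 + √12665) + 71/194 = 3160137/194 + √12665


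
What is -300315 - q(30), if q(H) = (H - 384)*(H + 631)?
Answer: -66321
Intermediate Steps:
q(H) = (-384 + H)*(631 + H)
-300315 - q(30) = -300315 - (-242304 + 30² + 247*30) = -300315 - (-242304 + 900 + 7410) = -300315 - 1*(-233994) = -300315 + 233994 = -66321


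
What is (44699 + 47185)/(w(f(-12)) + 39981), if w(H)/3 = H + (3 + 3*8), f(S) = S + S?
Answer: 494/215 ≈ 2.2977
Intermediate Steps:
f(S) = 2*S
w(H) = 81 + 3*H (w(H) = 3*(H + (3 + 3*8)) = 3*(H + (3 + 24)) = 3*(H + 27) = 3*(27 + H) = 81 + 3*H)
(44699 + 47185)/(w(f(-12)) + 39981) = (44699 + 47185)/((81 + 3*(2*(-12))) + 39981) = 91884/((81 + 3*(-24)) + 39981) = 91884/((81 - 72) + 39981) = 91884/(9 + 39981) = 91884/39990 = 91884*(1/39990) = 494/215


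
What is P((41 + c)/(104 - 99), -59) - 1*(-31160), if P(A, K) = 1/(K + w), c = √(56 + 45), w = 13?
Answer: 1433359/46 ≈ 31160.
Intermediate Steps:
c = √101 ≈ 10.050
P(A, K) = 1/(13 + K) (P(A, K) = 1/(K + 13) = 1/(13 + K))
P((41 + c)/(104 - 99), -59) - 1*(-31160) = 1/(13 - 59) - 1*(-31160) = 1/(-46) + 31160 = -1/46 + 31160 = 1433359/46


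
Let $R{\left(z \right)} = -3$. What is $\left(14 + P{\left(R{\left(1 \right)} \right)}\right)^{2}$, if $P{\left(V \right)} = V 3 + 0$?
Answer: $25$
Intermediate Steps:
$P{\left(V \right)} = 3 V$ ($P{\left(V \right)} = 3 V + 0 = 3 V$)
$\left(14 + P{\left(R{\left(1 \right)} \right)}\right)^{2} = \left(14 + 3 \left(-3\right)\right)^{2} = \left(14 - 9\right)^{2} = 5^{2} = 25$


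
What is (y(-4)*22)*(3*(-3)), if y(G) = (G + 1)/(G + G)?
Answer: -297/4 ≈ -74.250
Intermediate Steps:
y(G) = (1 + G)/(2*G) (y(G) = (1 + G)/((2*G)) = (1 + G)*(1/(2*G)) = (1 + G)/(2*G))
(y(-4)*22)*(3*(-3)) = (((½)*(1 - 4)/(-4))*22)*(3*(-3)) = (((½)*(-¼)*(-3))*22)*(-9) = ((3/8)*22)*(-9) = (33/4)*(-9) = -297/4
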